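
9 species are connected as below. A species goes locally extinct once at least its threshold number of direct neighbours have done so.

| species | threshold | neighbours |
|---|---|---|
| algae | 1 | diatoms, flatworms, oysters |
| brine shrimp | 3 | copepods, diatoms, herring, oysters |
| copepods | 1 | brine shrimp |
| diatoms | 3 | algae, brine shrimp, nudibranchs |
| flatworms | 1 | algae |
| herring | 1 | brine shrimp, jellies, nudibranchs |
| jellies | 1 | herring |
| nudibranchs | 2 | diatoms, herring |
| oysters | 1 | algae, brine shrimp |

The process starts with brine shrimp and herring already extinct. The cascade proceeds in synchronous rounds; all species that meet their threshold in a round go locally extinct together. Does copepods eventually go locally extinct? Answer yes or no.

Round 1 — brine shrimp, herring go locally extinct (initial).
Round 2 — checking thresholds:
  copepods: 1 of 1 neighbours ≥ 1, goes locally extinct.
  diatoms: 1 of 3 neighbours < 3, not yet.
  jellies: 1 of 1 neighbours ≥ 1, goes locally extinct.
  nudibranchs: 1 of 2 neighbours < 2, not yet.
  oysters: 1 of 2 neighbours ≥ 1, goes locally extinct.
Round 3 — checking thresholds:
  algae: 1 of 3 neighbours ≥ 1, goes locally extinct.
  diatoms: 1 of 3 neighbours < 3, not yet.
  nudibranchs: 1 of 2 neighbours < 2, not yet.
Round 4 — checking thresholds:
  diatoms: 2 of 3 neighbours < 3, not yet.
  flatworms: 1 of 1 neighbours ≥ 1, goes locally extinct.
  nudibranchs: 1 of 2 neighbours < 2, not yet.
Round 5 — no new extinctions; cascade stops.

yes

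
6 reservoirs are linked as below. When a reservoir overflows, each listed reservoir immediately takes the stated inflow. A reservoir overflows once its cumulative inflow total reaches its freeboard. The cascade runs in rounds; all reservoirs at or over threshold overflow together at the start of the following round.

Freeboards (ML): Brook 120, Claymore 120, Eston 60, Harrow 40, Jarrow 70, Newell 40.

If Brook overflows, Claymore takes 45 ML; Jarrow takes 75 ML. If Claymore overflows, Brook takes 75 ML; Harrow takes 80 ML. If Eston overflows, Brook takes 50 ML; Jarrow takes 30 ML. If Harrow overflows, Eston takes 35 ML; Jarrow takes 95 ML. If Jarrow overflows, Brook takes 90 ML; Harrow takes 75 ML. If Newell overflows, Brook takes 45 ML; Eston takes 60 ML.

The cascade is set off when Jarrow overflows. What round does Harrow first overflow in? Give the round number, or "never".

2

Round 1 — Jarrow overflows (initial).
  Brook: +90 → 90 < 120
  Harrow: +75 → 75 ≥ 40
Round 2 — Harrow overflows.
  Eston: +35 → 35 < 60
No further overflows.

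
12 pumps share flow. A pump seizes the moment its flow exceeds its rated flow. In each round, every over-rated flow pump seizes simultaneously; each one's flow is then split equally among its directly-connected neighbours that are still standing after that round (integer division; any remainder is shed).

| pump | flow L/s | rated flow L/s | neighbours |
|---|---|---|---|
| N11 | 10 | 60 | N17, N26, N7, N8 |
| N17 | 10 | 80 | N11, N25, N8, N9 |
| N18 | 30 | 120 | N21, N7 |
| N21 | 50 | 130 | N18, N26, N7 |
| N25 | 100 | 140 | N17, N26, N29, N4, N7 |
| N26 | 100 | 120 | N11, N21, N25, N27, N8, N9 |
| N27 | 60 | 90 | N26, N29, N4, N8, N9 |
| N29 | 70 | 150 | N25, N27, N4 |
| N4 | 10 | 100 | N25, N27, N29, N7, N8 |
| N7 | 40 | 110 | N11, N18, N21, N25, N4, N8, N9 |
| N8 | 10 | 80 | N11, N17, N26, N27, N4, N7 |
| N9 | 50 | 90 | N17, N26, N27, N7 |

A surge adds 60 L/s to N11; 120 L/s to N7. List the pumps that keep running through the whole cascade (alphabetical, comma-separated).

N18, N21

Round 1 — N11 at 70 > 60; N7 at 160 > 110. N11, N7 seize.
  N11 sheds 70 L/s to N17, N26, N8: 23 each (1 lost).
    N17: 10+23 = 33 ≤ 80
    N26: 100+23 = 123 > 120
    N8: 10+23 = 33 ≤ 80
  N7 sheds 160 L/s to N18, N21, N25, N4, N8, N9: 26 each (4 lost).
    N18: 30+26 = 56 ≤ 120
    N21: 50+26 = 76 ≤ 130
    N25: 100+26 = 126 ≤ 140
    N4: 10+26 = 36 ≤ 100
    N8: 33+26 = 59 ≤ 80
    N9: 50+26 = 76 ≤ 90
Round 2 — N26 seizes.
  N26 sheds 123 L/s to N21, N25, N27, N8, N9: 24 each (3 lost).
    N21: 76+24 = 100 ≤ 130
    N25: 126+24 = 150 > 140
    N27: 60+24 = 84 ≤ 90
    N8: 59+24 = 83 > 80
    N9: 76+24 = 100 > 90
Round 3 — N25, N8, N9 seize.
  N25 sheds 150 L/s to N17, N29, N4: 50 each.
    N17: 33+50 = 83 > 80
    N29: 70+50 = 120 ≤ 150
    N4: 36+50 = 86 ≤ 100
  N8 sheds 83 L/s to N17, N27, N4: 27 each (2 lost).
    N17: 83+27 = 110 > 80
    N27: 84+27 = 111 > 90
    N4: 86+27 = 113 > 100
  N9 sheds 100 L/s to N17, N27: 50 each.
    N17: 110+50 = 160 > 80
    N27: 111+50 = 161 > 90
Round 4 — N17, N27, N4 seize.
  N17 sheds 160 L/s: no online neighbours, lost.
  N27 sheds 161 L/s to N29: 161 each.
    N29: 120+161 = 281 > 150
  N4 sheds 113 L/s to N29: 113 each.
    N29: 281+113 = 394 > 150
Round 5 — N29 seizes.
  N29 sheds 394 L/s: no online neighbours, lost.
No further seizures.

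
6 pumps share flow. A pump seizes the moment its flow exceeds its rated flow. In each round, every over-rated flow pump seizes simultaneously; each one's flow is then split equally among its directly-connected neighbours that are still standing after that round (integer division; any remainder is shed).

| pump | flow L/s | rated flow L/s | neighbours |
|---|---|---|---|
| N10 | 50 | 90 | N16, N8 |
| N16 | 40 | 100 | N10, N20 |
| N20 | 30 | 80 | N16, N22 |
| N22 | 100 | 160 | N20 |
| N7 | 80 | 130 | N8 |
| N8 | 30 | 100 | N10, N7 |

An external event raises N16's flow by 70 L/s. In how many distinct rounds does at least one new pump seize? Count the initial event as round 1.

4

Round 1 — N16 at 110 > 100. N16 seizes.
  N16 sheds 110 L/s to N10, N20: 55 each.
    N10: 50+55 = 105 > 90
    N20: 30+55 = 85 > 80
Round 2 — N10, N20 seize.
  N10 sheds 105 L/s to N8: 105 each.
    N8: 30+105 = 135 > 100
  N20 sheds 85 L/s to N22: 85 each.
    N22: 100+85 = 185 > 160
Round 3 — N22, N8 seize.
  N22 sheds 185 L/s: no online neighbours, lost.
  N8 sheds 135 L/s to N7: 135 each.
    N7: 80+135 = 215 > 130
Round 4 — N7 seizes.
  N7 sheds 215 L/s: no online neighbours, lost.
No further seizures.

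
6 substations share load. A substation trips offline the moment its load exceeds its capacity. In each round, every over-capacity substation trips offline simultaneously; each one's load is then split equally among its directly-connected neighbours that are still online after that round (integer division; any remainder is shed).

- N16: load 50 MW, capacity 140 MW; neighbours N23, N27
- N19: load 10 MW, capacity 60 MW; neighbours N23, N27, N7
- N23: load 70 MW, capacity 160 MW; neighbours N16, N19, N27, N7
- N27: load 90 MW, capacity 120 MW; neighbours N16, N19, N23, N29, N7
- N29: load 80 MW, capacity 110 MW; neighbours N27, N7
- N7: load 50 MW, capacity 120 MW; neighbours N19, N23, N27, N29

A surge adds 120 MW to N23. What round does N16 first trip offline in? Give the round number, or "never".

never

Round 1 — N23 at 190 > 160. N23 trips offline.
  N23 sheds 190 MW to N16, N19, N27, N7: 47 each (2 lost).
    N16: 50+47 = 97 ≤ 140
    N19: 10+47 = 57 ≤ 60
    N27: 90+47 = 137 > 120
    N7: 50+47 = 97 ≤ 120
Round 2 — N27 trips offline.
  N27 sheds 137 MW to N16, N19, N29, N7: 34 each (1 lost).
    N16: 97+34 = 131 ≤ 140
    N19: 57+34 = 91 > 60
    N29: 80+34 = 114 > 110
    N7: 97+34 = 131 > 120
Round 3 — N19, N29, N7 trip offline.
  N19 sheds 91 MW: no online neighbours, lost.
  N29 sheds 114 MW: no online neighbours, lost.
  N7 sheds 131 MW: no online neighbours, lost.
No further trips.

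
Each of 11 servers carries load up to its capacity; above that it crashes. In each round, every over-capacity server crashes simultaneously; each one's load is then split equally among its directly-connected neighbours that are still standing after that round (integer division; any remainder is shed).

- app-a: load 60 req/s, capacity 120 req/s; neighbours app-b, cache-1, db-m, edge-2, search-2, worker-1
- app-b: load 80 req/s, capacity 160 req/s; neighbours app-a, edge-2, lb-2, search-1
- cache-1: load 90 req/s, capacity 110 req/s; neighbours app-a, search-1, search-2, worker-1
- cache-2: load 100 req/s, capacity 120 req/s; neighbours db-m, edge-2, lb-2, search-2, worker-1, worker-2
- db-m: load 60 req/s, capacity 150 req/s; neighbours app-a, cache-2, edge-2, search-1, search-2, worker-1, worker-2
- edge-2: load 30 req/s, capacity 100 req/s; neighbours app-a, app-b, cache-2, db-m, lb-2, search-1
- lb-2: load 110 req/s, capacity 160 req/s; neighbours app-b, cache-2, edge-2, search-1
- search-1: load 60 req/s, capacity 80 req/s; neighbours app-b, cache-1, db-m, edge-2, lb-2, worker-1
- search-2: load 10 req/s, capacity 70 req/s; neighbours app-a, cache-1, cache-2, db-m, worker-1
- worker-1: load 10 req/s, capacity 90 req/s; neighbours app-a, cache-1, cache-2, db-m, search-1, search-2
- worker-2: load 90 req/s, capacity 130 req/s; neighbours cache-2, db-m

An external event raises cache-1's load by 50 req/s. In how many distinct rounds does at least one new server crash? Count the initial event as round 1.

2

Round 1 — cache-1 at 140 > 110. cache-1 crashes.
  cache-1 sheds 140 req/s to app-a, search-1, search-2, worker-1: 35 each.
    app-a: 60+35 = 95 ≤ 120
    search-1: 60+35 = 95 > 80
    search-2: 10+35 = 45 ≤ 70
    worker-1: 10+35 = 45 ≤ 90
Round 2 — search-1 crashes.
  search-1 sheds 95 req/s to app-b, db-m, edge-2, lb-2, worker-1: 19 each.
    app-b: 80+19 = 99 ≤ 160
    db-m: 60+19 = 79 ≤ 150
    edge-2: 30+19 = 49 ≤ 100
    lb-2: 110+19 = 129 ≤ 160
    worker-1: 45+19 = 64 ≤ 90
No further crashes.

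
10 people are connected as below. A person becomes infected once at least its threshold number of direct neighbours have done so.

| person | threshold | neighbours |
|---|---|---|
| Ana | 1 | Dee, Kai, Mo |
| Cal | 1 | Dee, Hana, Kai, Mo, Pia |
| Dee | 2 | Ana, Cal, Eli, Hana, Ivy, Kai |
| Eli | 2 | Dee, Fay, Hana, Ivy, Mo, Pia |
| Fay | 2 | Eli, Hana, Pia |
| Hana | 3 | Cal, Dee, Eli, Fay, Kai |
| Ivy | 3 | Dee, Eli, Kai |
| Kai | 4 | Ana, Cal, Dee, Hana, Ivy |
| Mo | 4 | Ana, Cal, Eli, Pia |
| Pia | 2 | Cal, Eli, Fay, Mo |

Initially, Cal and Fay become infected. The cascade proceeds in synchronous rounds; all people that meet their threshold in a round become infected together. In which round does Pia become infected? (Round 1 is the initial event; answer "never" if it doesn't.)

2

Round 1 — Cal, Fay become infected (initial).
Round 2 — checking thresholds:
  Dee: 1 of 6 neighbours < 2, holds.
  Eli: 1 of 6 neighbours < 2, holds.
  Hana: 2 of 5 neighbours < 3, holds.
  Kai: 1 of 5 neighbours < 4, holds.
  Mo: 1 of 4 neighbours < 4, holds.
  Pia: 2 of 4 neighbours ≥ 2, becomes infected.
Round 3 — checking thresholds:
  Dee: 1 of 6 neighbours < 2, holds.
  Eli: 2 of 6 neighbours ≥ 2, becomes infected.
  Hana: 2 of 5 neighbours < 3, holds.
  Kai: 1 of 5 neighbours < 4, holds.
  Mo: 2 of 4 neighbours < 4, holds.
Round 4 — checking thresholds:
  Dee: 2 of 6 neighbours ≥ 2, becomes infected.
  Hana: 3 of 5 neighbours ≥ 3, becomes infected.
  Ivy: 1 of 3 neighbours < 3, holds.
  Kai: 1 of 5 neighbours < 4, holds.
  Mo: 3 of 4 neighbours < 4, holds.
Round 5 — checking thresholds:
  Ana: 1 of 3 neighbours ≥ 1, becomes infected.
  Ivy: 2 of 3 neighbours < 3, holds.
  Kai: 3 of 5 neighbours < 4, holds.
  Mo: 3 of 4 neighbours < 4, holds.
Round 6 — checking thresholds:
  Ivy: 2 of 3 neighbours < 3, holds.
  Kai: 4 of 5 neighbours ≥ 4, becomes infected.
  Mo: 4 of 4 neighbours ≥ 4, becomes infected.
Round 7 — checking thresholds:
  Ivy: 3 of 3 neighbours ≥ 3, becomes infected.
Round 8 — no new infections; cascade stops.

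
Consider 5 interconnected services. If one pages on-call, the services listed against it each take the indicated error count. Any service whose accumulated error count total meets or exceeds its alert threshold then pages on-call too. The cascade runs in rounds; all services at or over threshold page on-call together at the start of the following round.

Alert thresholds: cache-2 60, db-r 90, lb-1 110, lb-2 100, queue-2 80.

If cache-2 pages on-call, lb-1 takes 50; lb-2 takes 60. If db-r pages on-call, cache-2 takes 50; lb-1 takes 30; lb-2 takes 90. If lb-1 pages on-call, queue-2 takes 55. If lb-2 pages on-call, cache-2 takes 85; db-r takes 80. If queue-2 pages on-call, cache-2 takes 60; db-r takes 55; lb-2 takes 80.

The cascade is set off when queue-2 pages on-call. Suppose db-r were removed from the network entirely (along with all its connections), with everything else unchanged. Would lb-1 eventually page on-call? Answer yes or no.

With db-r removed:
Round 1 — queue-2 pages on-call (initial).
  cache-2: +60 → 60 ≥ 60
  lb-2: +80 → 80 < 100
Round 2 — cache-2 pages on-call.
  lb-1: +50 → 50 < 110
  lb-2: +60 → 140 ≥ 100
Round 3 — lb-2 pages on-call.
No further pages.

no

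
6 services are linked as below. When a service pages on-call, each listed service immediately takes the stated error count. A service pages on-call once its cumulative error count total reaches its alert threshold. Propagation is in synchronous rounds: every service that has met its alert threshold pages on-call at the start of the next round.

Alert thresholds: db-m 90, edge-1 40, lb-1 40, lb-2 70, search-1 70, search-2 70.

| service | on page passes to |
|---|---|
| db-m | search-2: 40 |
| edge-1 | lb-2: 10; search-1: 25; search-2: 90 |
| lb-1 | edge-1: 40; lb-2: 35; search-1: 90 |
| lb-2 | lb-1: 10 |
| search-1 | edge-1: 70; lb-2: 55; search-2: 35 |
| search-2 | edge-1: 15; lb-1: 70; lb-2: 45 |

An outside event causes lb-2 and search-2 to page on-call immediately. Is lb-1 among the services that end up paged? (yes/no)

Round 1 — lb-2, search-2 page on-call (initial).
  edge-1: +15 → 15 < 40
  lb-1: +10+70 → 80 ≥ 40
Round 2 — lb-1 pages on-call.
  edge-1: +40 → 55 ≥ 40
  search-1: +90 → 90 ≥ 70
Round 3 — edge-1, search-1 page on-call.
No further pages.

yes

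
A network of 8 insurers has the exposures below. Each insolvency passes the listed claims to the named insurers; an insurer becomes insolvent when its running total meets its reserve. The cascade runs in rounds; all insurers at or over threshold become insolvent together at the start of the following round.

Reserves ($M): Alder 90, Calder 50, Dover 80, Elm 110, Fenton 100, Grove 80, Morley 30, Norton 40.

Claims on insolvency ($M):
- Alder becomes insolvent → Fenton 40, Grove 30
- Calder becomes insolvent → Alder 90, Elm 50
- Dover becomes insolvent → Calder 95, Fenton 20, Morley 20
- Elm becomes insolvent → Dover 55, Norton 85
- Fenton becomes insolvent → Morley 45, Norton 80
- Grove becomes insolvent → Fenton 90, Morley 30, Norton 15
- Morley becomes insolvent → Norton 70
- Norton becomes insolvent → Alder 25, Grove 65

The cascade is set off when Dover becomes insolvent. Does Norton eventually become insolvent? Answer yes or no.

no

Round 1 — Dover becomes insolvent (initial).
  Calder: +95 → 95 ≥ 50
  Fenton: +20 → 20 < 100
  Morley: +20 → 20 < 30
Round 2 — Calder becomes insolvent.
  Alder: +90 → 90 ≥ 90
  Elm: +50 → 50 < 110
Round 3 — Alder becomes insolvent.
  Fenton: +40 → 60 < 100
  Grove: +30 → 30 < 80
No further insolvencies.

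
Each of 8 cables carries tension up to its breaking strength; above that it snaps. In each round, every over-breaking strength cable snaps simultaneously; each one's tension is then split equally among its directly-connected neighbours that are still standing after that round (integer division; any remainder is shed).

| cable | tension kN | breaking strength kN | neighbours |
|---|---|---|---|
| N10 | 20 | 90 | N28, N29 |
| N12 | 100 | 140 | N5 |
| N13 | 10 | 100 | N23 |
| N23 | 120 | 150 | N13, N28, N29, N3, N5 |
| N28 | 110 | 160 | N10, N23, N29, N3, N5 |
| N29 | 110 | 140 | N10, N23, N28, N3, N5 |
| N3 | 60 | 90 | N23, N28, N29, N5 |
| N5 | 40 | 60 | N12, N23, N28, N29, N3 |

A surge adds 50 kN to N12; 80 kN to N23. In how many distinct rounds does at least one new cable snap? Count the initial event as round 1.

3

Round 1 — N12 at 150 > 140; N23 at 200 > 150. N12, N23 snap.
  N12 sheds 150 kN to N5: 150 each.
    N5: 40+150 = 190 > 60
  N23 sheds 200 kN to N13, N28, N29, N3, N5: 40 each.
    N13: 10+40 = 50 ≤ 100
    N28: 110+40 = 150 ≤ 160
    N29: 110+40 = 150 > 140
    N3: 60+40 = 100 > 90
    N5: 190+40 = 230 > 60
Round 2 — N29, N3, N5 snap.
  N29 sheds 150 kN to N10, N28: 75 each.
    N10: 20+75 = 95 > 90
    N28: 150+75 = 225 > 160
  N3 sheds 100 kN to N28: 100 each.
    N28: 225+100 = 325 > 160
  N5 sheds 230 kN to N28: 230 each.
    N28: 325+230 = 555 > 160
Round 3 — N10, N28 snap.
  N10 sheds 95 kN: no online neighbours, lost.
  N28 sheds 555 kN: no online neighbours, lost.
No further breaks.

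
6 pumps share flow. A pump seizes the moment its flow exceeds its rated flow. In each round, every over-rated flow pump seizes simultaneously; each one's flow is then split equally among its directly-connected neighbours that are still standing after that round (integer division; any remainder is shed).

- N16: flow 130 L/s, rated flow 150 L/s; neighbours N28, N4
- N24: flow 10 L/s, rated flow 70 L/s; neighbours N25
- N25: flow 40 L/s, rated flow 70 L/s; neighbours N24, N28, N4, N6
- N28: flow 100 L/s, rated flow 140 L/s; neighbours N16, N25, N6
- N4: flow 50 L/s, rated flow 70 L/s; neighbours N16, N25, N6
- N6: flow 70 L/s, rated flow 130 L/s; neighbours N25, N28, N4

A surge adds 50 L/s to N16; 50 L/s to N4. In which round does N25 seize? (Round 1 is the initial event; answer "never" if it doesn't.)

2

Round 1 — N16 at 180 > 150; N4 at 100 > 70. N16, N4 seize.
  N16 sheds 180 L/s to N28: 180 each.
    N28: 100+180 = 280 > 140
  N4 sheds 100 L/s to N25, N6: 50 each.
    N25: 40+50 = 90 > 70
    N6: 70+50 = 120 ≤ 130
Round 2 — N25, N28 seize.
  N25 sheds 90 L/s to N24, N6: 45 each.
    N24: 10+45 = 55 ≤ 70
    N6: 120+45 = 165 > 130
  N28 sheds 280 L/s to N6: 280 each.
    N6: 165+280 = 445 > 130
Round 3 — N6 seizes.
  N6 sheds 445 L/s: no online neighbours, lost.
No further seizures.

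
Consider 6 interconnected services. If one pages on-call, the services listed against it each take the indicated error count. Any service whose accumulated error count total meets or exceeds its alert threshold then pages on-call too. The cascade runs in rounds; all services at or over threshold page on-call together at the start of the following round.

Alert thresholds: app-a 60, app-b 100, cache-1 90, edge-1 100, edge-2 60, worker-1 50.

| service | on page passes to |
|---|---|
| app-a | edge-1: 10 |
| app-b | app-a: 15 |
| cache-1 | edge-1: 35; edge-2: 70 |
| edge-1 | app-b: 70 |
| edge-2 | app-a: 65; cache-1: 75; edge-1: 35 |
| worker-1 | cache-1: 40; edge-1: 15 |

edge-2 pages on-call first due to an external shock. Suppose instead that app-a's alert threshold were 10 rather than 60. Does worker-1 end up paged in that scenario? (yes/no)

With app-a's alert threshold at 10:
Round 1 — edge-2 pages on-call (initial).
  app-a: +65 → 65 ≥ 10
  cache-1: +75 → 75 < 90
  edge-1: +35 → 35 < 100
Round 2 — app-a pages on-call.
  edge-1: +10 → 45 < 100
No further pages.

no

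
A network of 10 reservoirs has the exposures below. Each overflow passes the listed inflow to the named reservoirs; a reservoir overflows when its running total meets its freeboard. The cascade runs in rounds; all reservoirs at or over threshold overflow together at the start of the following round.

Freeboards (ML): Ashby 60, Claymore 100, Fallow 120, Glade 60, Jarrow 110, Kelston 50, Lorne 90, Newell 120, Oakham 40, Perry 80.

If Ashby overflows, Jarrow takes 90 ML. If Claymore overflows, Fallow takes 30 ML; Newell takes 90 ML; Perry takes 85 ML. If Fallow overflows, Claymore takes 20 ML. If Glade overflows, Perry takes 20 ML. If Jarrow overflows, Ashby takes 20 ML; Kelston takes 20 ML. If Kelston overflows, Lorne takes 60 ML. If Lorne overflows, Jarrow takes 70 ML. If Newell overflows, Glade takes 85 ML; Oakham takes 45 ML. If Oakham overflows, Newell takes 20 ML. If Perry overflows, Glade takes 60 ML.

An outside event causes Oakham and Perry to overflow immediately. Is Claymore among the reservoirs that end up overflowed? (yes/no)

no

Round 1 — Oakham, Perry overflow (initial).
  Glade: +60 → 60 ≥ 60
  Newell: +20 → 20 < 120
Round 2 — Glade overflows.
No further overflows.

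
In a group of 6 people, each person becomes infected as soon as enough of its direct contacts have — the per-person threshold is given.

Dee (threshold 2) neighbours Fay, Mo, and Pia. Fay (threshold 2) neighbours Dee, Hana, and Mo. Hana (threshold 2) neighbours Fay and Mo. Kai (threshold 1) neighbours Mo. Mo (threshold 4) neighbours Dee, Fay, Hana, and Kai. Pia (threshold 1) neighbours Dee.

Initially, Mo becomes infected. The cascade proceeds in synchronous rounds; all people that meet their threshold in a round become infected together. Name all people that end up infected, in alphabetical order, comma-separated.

Round 1 — Mo becomes infected (initial).
Round 2 — checking thresholds:
  Dee: 1 of 3 neighbours < 2, below threshold.
  Fay: 1 of 3 neighbours < 2, below threshold.
  Hana: 1 of 2 neighbours < 2, below threshold.
  Kai: 1 of 1 neighbours ≥ 1, becomes infected.
Round 3 — no new infections; cascade stops.

Kai, Mo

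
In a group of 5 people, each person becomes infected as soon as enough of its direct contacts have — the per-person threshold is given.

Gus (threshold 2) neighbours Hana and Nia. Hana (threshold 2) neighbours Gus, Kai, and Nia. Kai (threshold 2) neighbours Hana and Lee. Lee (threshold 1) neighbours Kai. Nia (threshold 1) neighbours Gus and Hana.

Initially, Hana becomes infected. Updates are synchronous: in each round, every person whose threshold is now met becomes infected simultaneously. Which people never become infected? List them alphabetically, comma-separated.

Kai, Lee

Round 1 — Hana becomes infected (initial).
Round 2 — checking thresholds:
  Gus: 1 of 2 neighbours < 2, holds.
  Kai: 1 of 2 neighbours < 2, holds.
  Nia: 1 of 2 neighbours ≥ 1, becomes infected.
Round 3 — checking thresholds:
  Gus: 2 of 2 neighbours ≥ 2, becomes infected.
  Kai: 1 of 2 neighbours < 2, holds.
Round 4 — no new infections; cascade stops.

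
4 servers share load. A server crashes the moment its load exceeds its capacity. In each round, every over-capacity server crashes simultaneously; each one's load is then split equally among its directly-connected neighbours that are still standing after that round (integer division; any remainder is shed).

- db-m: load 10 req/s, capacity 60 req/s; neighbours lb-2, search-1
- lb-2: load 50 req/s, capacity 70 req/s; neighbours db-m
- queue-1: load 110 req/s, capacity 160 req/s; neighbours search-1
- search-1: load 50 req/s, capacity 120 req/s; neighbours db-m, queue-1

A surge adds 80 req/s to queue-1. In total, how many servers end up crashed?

4

Round 1 — queue-1 at 190 > 160. queue-1 crashes.
  queue-1 sheds 190 req/s to search-1: 190 each.
    search-1: 50+190 = 240 > 120
Round 2 — search-1 crashes.
  search-1 sheds 240 req/s to db-m: 240 each.
    db-m: 10+240 = 250 > 60
Round 3 — db-m crashes.
  db-m sheds 250 req/s to lb-2: 250 each.
    lb-2: 50+250 = 300 > 70
Round 4 — lb-2 crashes.
  lb-2 sheds 300 req/s: no online neighbours, lost.
No further crashes.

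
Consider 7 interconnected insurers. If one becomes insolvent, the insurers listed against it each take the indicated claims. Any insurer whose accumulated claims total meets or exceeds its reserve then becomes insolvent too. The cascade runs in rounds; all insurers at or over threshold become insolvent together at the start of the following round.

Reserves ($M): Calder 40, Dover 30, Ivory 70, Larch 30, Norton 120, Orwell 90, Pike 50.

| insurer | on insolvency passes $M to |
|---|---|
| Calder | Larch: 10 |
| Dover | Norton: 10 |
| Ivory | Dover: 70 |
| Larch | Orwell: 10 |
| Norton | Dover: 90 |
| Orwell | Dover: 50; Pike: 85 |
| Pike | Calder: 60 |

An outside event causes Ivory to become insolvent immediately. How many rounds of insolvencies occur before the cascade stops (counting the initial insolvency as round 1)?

2

Round 1 — Ivory becomes insolvent (initial).
  Dover: +70 → 70 ≥ 30
Round 2 — Dover becomes insolvent.
  Norton: +10 → 10 < 120
No further insolvencies.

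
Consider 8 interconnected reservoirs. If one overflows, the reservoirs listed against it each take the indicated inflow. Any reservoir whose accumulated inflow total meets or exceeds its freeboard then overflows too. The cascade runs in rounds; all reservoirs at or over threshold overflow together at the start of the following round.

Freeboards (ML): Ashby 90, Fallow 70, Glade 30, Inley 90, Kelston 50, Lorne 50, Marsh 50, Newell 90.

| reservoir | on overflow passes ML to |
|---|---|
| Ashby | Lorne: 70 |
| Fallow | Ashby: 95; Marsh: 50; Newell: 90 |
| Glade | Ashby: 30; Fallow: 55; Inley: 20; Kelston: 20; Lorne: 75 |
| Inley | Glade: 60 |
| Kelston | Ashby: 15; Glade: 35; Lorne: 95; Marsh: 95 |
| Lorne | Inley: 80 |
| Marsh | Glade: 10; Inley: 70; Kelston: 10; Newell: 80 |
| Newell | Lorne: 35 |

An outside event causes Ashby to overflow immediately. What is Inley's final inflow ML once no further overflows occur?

80

Round 1 — Ashby overflows (initial).
  Lorne: +70 → 70 ≥ 50
Round 2 — Lorne overflows.
  Inley: +80 → 80 < 90
No further overflows.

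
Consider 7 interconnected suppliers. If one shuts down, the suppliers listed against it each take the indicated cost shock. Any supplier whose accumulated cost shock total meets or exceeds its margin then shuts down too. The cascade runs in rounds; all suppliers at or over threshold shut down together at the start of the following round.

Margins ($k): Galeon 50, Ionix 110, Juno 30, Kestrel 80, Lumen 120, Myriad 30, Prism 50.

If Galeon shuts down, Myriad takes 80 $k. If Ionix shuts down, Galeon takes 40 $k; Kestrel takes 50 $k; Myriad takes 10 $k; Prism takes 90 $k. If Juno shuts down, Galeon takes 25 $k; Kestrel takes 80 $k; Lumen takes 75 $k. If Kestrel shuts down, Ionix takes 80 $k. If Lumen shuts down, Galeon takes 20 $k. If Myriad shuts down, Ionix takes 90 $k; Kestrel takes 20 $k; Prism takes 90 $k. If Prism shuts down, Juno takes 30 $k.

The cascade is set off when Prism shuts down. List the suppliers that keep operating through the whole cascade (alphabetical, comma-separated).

Round 1 — Prism shuts down (initial).
  Juno: +30 → 30 ≥ 30
Round 2 — Juno shuts down.
  Galeon: +25 → 25 < 50
  Kestrel: +80 → 80 ≥ 80
  Lumen: +75 → 75 < 120
Round 3 — Kestrel shuts down.
  Ionix: +80 → 80 < 110
No further shutdowns.

Galeon, Ionix, Lumen, Myriad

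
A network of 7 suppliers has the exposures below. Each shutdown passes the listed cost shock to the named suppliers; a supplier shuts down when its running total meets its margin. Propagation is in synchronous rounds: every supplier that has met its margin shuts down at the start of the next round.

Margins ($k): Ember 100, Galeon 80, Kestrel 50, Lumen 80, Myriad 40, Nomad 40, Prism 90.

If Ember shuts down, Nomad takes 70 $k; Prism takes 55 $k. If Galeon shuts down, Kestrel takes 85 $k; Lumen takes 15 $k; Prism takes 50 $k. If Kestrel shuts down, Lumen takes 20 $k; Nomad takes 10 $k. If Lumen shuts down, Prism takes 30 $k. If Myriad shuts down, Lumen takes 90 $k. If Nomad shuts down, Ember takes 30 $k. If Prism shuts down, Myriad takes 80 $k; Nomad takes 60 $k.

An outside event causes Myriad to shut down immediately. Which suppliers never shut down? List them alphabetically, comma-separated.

Round 1 — Myriad shuts down (initial).
  Lumen: +90 → 90 ≥ 80
Round 2 — Lumen shuts down.
  Prism: +30 → 30 < 90
No further shutdowns.

Ember, Galeon, Kestrel, Nomad, Prism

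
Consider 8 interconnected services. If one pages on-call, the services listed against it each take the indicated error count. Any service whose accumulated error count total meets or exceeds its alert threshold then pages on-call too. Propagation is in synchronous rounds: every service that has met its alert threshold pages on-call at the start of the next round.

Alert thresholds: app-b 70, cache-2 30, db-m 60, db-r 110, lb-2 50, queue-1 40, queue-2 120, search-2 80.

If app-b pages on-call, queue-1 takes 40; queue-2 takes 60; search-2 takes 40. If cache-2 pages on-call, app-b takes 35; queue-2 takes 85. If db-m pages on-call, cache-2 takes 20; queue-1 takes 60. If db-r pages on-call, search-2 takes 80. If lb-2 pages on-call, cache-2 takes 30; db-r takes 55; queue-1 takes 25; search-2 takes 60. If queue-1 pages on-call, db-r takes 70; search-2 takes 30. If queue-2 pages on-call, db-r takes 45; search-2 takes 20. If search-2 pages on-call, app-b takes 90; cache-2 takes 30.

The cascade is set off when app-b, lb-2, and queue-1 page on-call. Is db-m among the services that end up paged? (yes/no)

no

Round 1 — app-b, lb-2, queue-1 page on-call (initial).
  cache-2: +30 → 30 ≥ 30
  db-r: +55+70 → 125 ≥ 110
  queue-2: +60 → 60 < 120
  search-2: +40+60+30 → 130 ≥ 80
Round 2 — cache-2, db-r, search-2 page on-call.
  queue-2: +85 → 145 ≥ 120
Round 3 — queue-2 pages on-call.
No further pages.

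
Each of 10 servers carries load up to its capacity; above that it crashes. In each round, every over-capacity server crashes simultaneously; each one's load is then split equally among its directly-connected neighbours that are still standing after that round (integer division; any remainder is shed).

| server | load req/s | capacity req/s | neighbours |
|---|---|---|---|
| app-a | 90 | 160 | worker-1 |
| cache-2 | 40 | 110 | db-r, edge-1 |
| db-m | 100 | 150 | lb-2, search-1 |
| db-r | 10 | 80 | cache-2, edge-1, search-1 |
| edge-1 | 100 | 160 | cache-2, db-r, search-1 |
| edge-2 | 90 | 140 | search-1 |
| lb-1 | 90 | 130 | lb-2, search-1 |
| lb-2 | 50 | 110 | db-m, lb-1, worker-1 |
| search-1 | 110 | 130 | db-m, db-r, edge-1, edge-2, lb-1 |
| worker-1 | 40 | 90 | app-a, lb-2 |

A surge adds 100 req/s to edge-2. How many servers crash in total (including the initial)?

10

Round 1 — edge-2 at 190 > 140. edge-2 crashes.
  edge-2 sheds 190 req/s to search-1: 190 each.
    search-1: 110+190 = 300 > 130
Round 2 — search-1 crashes.
  search-1 sheds 300 req/s to db-m, db-r, edge-1, lb-1: 75 each.
    db-m: 100+75 = 175 > 150
    db-r: 10+75 = 85 > 80
    edge-1: 100+75 = 175 > 160
    lb-1: 90+75 = 165 > 130
Round 3 — db-m, db-r, edge-1, lb-1 crash.
  db-m sheds 175 req/s to lb-2: 175 each.
    lb-2: 50+175 = 225 > 110
  db-r sheds 85 req/s to cache-2: 85 each.
    cache-2: 40+85 = 125 > 110
  edge-1 sheds 175 req/s to cache-2: 175 each.
    cache-2: 125+175 = 300 > 110
  lb-1 sheds 165 req/s to lb-2: 165 each.
    lb-2: 225+165 = 390 > 110
Round 4 — cache-2, lb-2 crash.
  cache-2 sheds 300 req/s: no online neighbours, lost.
  lb-2 sheds 390 req/s to worker-1: 390 each.
    worker-1: 40+390 = 430 > 90
Round 5 — worker-1 crashes.
  worker-1 sheds 430 req/s to app-a: 430 each.
    app-a: 90+430 = 520 > 160
Round 6 — app-a crashes.
  app-a sheds 520 req/s: no online neighbours, lost.
No further crashes.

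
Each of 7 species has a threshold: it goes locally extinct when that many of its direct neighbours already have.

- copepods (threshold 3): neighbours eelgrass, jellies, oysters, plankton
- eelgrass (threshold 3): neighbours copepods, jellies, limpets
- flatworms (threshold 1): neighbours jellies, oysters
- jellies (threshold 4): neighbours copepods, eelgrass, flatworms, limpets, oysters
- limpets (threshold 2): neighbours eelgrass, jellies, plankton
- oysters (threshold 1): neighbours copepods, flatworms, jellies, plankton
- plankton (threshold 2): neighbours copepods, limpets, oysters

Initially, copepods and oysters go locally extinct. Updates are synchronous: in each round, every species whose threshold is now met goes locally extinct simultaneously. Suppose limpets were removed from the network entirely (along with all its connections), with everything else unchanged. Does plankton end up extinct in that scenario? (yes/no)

yes

With limpets removed:
Round 1 — copepods, oysters go locally extinct (initial).
Round 2 — checking thresholds:
  eelgrass: 1 of 2 neighbours < 3, not yet.
  flatworms: 1 of 2 neighbours ≥ 1, goes locally extinct.
  jellies: 2 of 4 neighbours < 4, not yet.
  plankton: 2 of 2 neighbours ≥ 2, goes locally extinct.
Round 3 — no new extinctions; cascade stops.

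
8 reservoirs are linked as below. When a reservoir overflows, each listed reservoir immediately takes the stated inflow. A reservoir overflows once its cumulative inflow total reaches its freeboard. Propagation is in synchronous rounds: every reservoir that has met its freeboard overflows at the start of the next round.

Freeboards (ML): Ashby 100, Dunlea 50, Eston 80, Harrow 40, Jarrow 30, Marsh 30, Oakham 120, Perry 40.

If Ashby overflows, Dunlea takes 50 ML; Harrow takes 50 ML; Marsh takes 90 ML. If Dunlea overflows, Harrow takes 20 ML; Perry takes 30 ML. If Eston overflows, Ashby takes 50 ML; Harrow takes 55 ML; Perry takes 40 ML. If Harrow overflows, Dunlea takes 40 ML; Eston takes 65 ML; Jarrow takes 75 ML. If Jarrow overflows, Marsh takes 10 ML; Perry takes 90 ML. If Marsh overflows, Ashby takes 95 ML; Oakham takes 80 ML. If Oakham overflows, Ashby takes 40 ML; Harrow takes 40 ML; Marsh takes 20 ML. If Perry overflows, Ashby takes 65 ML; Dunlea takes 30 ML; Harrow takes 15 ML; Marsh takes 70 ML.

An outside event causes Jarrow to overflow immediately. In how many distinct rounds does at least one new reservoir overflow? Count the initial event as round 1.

5

Round 1 — Jarrow overflows (initial).
  Marsh: +10 → 10 < 30
  Perry: +90 → 90 ≥ 40
Round 2 — Perry overflows.
  Ashby: +65 → 65 < 100
  Dunlea: +30 → 30 < 50
  Harrow: +15 → 15 < 40
  Marsh: +70 → 80 ≥ 30
Round 3 — Marsh overflows.
  Ashby: +95 → 160 ≥ 100
  Oakham: +80 → 80 < 120
Round 4 — Ashby overflows.
  Dunlea: +50 → 80 ≥ 50
  Harrow: +50 → 65 ≥ 40
Round 5 — Dunlea, Harrow overflow.
  Eston: +65 → 65 < 80
No further overflows.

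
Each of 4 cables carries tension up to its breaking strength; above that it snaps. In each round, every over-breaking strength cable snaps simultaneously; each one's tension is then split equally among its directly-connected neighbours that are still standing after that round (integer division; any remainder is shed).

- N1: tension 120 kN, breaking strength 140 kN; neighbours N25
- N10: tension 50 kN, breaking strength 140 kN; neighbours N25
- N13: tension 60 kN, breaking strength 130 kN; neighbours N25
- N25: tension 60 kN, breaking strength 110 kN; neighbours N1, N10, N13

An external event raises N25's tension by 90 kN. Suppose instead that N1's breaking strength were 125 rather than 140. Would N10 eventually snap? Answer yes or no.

no

With N1's breaking strength at 125:
Round 1 — N25 at 150 > 110. N25 snaps.
  N25 sheds 150 kN to N1, N10, N13: 50 each.
    N1: 120+50 = 170 > 125
    N10: 50+50 = 100 ≤ 140
    N13: 60+50 = 110 ≤ 130
Round 2 — N1 snaps.
  N1 sheds 170 kN: no online neighbours, lost.
No further breaks.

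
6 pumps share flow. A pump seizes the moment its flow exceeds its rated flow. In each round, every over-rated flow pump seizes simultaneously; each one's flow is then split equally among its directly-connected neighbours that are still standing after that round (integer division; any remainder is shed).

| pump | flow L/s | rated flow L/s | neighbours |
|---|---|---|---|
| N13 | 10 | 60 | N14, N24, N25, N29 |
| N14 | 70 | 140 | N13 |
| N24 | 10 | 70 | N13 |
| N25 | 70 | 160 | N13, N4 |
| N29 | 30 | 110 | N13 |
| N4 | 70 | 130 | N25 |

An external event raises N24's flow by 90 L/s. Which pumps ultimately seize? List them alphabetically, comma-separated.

Round 1 — N24 at 100 > 70. N24 seizes.
  N24 sheds 100 L/s to N13: 100 each.
    N13: 10+100 = 110 > 60
Round 2 — N13 seizes.
  N13 sheds 110 L/s to N14, N25, N29: 36 each (2 lost).
    N14: 70+36 = 106 ≤ 140
    N25: 70+36 = 106 ≤ 160
    N29: 30+36 = 66 ≤ 110
No further seizures.

N13, N24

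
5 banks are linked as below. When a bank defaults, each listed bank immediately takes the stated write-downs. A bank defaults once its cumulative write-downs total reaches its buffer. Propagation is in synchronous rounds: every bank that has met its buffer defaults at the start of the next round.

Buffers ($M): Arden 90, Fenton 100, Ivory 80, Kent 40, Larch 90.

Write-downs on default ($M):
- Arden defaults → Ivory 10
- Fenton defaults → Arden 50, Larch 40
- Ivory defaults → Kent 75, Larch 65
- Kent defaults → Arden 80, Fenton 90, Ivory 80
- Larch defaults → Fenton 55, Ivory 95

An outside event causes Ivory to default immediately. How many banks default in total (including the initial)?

2

Round 1 — Ivory defaults (initial).
  Kent: +75 → 75 ≥ 40
  Larch: +65 → 65 < 90
Round 2 — Kent defaults.
  Arden: +80 → 80 < 90
  Fenton: +90 → 90 < 100
No further defaults.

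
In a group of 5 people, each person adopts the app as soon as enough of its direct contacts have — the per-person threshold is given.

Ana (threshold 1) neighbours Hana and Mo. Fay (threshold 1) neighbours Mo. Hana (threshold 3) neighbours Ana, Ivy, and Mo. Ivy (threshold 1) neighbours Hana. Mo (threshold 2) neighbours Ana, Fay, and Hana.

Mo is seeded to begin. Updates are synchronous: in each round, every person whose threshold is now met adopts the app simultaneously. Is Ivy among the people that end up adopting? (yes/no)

Round 1 — Mo adopts the app (initial).
Round 2 — checking thresholds:
  Ana: 1 of 2 neighbours ≥ 1, adopts the app.
  Fay: 1 of 1 neighbours ≥ 1, adopts the app.
  Hana: 1 of 3 neighbours < 3, holds.
Round 3 — no new adoptions; cascade stops.

no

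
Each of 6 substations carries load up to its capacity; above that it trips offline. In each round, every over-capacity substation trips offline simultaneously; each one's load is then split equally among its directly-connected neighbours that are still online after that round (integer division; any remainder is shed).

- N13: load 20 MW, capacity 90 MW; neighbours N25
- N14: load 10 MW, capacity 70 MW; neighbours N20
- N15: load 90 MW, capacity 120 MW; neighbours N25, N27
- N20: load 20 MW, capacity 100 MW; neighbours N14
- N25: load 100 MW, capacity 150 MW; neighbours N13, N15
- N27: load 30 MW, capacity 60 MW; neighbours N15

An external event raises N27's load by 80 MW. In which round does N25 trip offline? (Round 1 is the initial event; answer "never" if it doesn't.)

Round 1 — N27 at 110 > 60. N27 trips offline.
  N27 sheds 110 MW to N15: 110 each.
    N15: 90+110 = 200 > 120
Round 2 — N15 trips offline.
  N15 sheds 200 MW to N25: 200 each.
    N25: 100+200 = 300 > 150
Round 3 — N25 trips offline.
  N25 sheds 300 MW to N13: 300 each.
    N13: 20+300 = 320 > 90
Round 4 — N13 trips offline.
  N13 sheds 320 MW: no online neighbours, lost.
No further trips.

3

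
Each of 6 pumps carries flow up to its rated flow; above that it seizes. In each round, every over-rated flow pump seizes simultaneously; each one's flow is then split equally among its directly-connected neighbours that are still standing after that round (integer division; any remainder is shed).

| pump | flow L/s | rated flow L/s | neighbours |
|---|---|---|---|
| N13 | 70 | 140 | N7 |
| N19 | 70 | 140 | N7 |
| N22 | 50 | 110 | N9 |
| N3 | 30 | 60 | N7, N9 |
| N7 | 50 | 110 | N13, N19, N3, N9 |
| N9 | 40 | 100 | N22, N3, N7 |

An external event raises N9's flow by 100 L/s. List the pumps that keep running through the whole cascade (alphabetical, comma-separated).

Round 1 — N9 at 140 > 100. N9 seizes.
  N9 sheds 140 L/s to N22, N3, N7: 46 each (2 lost).
    N22: 50+46 = 96 ≤ 110
    N3: 30+46 = 76 > 60
    N7: 50+46 = 96 ≤ 110
Round 2 — N3 seizes.
  N3 sheds 76 L/s to N7: 76 each.
    N7: 96+76 = 172 > 110
Round 3 — N7 seizes.
  N7 sheds 172 L/s to N13, N19: 86 each.
    N13: 70+86 = 156 > 140
    N19: 70+86 = 156 > 140
Round 4 — N13, N19 seize.
  N13 sheds 156 L/s: no online neighbours, lost.
  N19 sheds 156 L/s: no online neighbours, lost.
No further seizures.

N22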